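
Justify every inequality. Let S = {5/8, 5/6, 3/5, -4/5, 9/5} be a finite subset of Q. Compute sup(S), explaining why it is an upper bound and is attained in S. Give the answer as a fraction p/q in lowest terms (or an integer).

S is finite, so sup(S) = max(S).
Sorted decreasing:
9/5, 5/6, 5/8, 3/5, -4/5
The extremum is 9/5.
For every x in S, x <= 9/5. And 9/5 is in S, so it is attained.
Therefore sup(S) = 9/5.

9/5


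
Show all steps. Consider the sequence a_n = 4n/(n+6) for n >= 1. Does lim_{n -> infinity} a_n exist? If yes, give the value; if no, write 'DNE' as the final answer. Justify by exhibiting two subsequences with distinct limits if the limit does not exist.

Examine the behaviour of a_n along subsequences.
Even-n subsequence a_{2k} = 4(2k)/(2k+6) -> 4. Odd-n subsequence a_{2k+1} = 4(2k+1)/(2k+7) -> 4. Both tend to 4, which suggests the limit is 4; verify directly.
|a_n - 4| = |4n - 4(n+6)| / (n+6) = 24/(n+6) < 24/n for every n >= 1.
Given epsilon > 0, choose a positive integer N > 24/epsilon. Then for all n >= N, |a_n - 4| < 24/n <= 24/N < epsilon.
So by the definition of the limit, lim a_n exists and equals 4.

4


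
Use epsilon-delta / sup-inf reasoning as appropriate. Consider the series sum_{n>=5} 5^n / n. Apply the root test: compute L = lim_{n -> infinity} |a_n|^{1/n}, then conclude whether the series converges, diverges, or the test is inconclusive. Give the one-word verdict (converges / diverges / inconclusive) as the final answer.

Let a_n denote the general term. Form |a_n|^(1/n) and simplify:
|a_n|^(1/n) = 5/n^(1/n)
Take the limit as n -> infinity: L = 5.
Since L = 5 > 1, the root test implies divergence.

diverges


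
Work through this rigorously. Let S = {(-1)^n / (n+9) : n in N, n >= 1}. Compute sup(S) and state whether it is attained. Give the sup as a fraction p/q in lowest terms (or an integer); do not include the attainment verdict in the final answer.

Analysis:
- Values: -1/10, 1/11, -1/12, 1/13, -1/14, ...
- Positive terms (even n): 1/(2+9), 1/(4+9), ... decreasing -> max = 1/11 (n=2).
- Negative terms (odd n): -1/(1+9), -1/(3+9), ... increasing -> min = -1/10 (n=1).
- So sup = 1/11 (attained at n=2); inf = -1/10 (attained at n=1).
Conclusion: sup(S) = 1/11, attained in S.

1/11


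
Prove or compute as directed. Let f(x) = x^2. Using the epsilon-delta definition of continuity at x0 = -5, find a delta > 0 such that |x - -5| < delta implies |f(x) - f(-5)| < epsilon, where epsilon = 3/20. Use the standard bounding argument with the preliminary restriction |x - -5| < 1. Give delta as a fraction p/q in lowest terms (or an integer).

Factor: |x^2 - (-5)^2| = |x - -5| * |x + -5|.
Impose |x - -5| < 1 first. Then |x + -5| = |(x - -5) + 2*(-5)| <= |x - -5| + 2*|-5| < 1 + 10 = 11.
So |x^2 - (-5)^2| < delta * 11.
We need delta * 11 <= 3/20, i.e. delta <= 3/20/11 = 3/220.
Since 3/220 < 1, this is tighter than 1; take delta = 3/220.
So delta = 3/220 works.

3/220


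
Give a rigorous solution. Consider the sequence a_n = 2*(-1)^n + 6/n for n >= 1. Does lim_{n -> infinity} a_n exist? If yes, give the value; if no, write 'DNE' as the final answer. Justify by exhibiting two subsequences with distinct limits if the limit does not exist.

Examine the behaviour of a_n along subsequences.
a_{2k} = 2 + 6/(2k) -> 2. a_{2k+1} = -2 + 6/(2k+1) -> -2.
Since these two subsequential limits are 2 and -2, distinct, the full sequence cannot converge (a convergent sequence has all subsequences tending to the same limit). So lim a_n does not exist.

DNE


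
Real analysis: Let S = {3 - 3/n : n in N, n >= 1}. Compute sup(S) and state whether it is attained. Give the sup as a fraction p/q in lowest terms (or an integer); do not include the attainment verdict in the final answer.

Analysis:
- Values: 0, 3/2, 2, 9/4, ... strictly increasing.
- Minimum is 0 (n=1); inf = 0 (attained).
- 3 - 3/n -> 3 from below; sup = 3, not attained.
Conclusion: sup(S) = 3, not attained in S.

3


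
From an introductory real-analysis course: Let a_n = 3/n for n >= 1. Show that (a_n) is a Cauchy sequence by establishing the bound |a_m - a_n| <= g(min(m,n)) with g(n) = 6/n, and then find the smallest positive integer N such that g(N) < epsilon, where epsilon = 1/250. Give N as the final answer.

For any m, n >= 1, by the triangle inequality:
|a_m - a_n| = |3/m - 3/n| <= 3*1/m + 3*1/n <= 6/min(m,n).
So g(n) = 6/n bounds the Cauchy difference. Since g(n) -> 0, (a_n) is Cauchy.
Now solve g(N) < 1/250: 6/N < 1/250 <=> N > 6 / (1/250) = 1500.
The smallest integer strictly greater than 1500 is N = 1501.
Check: g(1501) = 6/1501 = 6/1501 < 1/250; g(1500) = 1/250 >= 1/250. So N = 1501.

1501


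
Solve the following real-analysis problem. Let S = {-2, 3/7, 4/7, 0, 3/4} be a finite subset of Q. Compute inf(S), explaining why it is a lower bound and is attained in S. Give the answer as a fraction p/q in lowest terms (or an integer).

S is finite, so inf(S) = min(S).
Sorted increasing:
-2, 0, 3/7, 4/7, 3/4
The extremum is -2.
For every x in S, x >= -2. And -2 is in S, so it is attained.
Therefore inf(S) = -2.

-2


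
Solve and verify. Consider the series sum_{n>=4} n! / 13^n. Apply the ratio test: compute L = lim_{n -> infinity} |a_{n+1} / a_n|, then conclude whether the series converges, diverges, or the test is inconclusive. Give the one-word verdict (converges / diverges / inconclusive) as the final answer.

Let a_n denote the general term. Form the ratio a_{n+1}/a_n and simplify:
a_{n+1}/a_n = n/13 + 1/13
Take the limit as n -> infinity: L = infinity.
Since L = infinity > 1 (or L = infinity), the ratio test implies the series diverges.

diverges


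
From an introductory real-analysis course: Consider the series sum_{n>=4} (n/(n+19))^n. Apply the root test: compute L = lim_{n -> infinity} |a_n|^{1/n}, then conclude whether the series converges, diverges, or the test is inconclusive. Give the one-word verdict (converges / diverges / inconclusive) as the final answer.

Let a_n denote the general term. Form |a_n|^(1/n) and simplify:
|a_n|^(1/n) = n/(n + 19)
Take the limit as n -> infinity: L = 1.
Since L = 1, the root test is inconclusive. (In fact a_n = (n/(n+19))^n -> e^(-19) != 0, so the nth-term test shows divergence; but the root test itself gives no conclusion.)

inconclusive


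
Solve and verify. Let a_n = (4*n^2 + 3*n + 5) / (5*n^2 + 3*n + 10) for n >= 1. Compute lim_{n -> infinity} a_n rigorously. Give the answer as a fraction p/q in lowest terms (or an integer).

Divide numerator and denominator by n^2, the highest power:
numerator / n^2 = 4 + 3/n + 5/n^2
denominator / n^2 = 5 + 3/n + 10/n^2
As n -> infinity, all terms of the form c/n^k (k >= 1) tend to 0.
So numerator / n^2 -> 4 and denominator / n^2 -> 5.
Therefore lim a_n = 4/5.

4/5


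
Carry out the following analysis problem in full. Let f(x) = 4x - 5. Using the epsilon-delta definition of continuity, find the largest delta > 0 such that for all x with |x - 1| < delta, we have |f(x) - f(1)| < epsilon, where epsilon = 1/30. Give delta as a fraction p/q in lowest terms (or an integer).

We compute f(1) = 4*(1) - 5 = -1.
|f(x) - f(1)| = |4x - 5 - (-1)| = |4(x - 1)| = 4|x - 1|.
We need 4|x - 1| < 1/30, i.e. |x - 1| < 1/30 / 4 = 1/120.
So any delta <= 1/120 works. Conversely, if delta > 1/120, then x = 1 + 1/120 satisfies |x - 1| = 1/120 < delta but |f(x) - f(1)| = 4 * 1/120 = 1/30, which is not < 1/30; so no larger delta works.
Hence the largest such delta is 1/120.

1/120


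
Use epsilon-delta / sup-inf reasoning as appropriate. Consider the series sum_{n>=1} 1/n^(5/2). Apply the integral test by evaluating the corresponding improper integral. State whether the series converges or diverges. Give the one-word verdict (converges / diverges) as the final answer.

Let f(x) = x^(-5/2). Then f is positive, continuous, and decreasing on [1, infinity), so the integral test applies.
Compute the improper integral int_{1}^infinity f(x) dx:
  antiderivative F(x) = -2/(3*x^(3/2)).
  As x -> infinity, F(x) -> 0 (since p = 5/2 > 1).
  So int = F(infinity) - F(1) = 0 - (-2/3) = 2/3.
  Finite, so by the integral test, the series converges.

converges


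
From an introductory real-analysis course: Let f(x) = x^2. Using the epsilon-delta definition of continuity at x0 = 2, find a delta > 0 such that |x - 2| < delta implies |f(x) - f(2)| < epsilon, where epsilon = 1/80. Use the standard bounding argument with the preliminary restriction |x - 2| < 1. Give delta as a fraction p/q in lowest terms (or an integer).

Factor: |x^2 - (2)^2| = |x - 2| * |x + 2|.
Impose |x - 2| < 1 first. Then |x + 2| = |(x - 2) + 2*(2)| <= |x - 2| + 2*|2| < 1 + 4 = 5.
So |x^2 - (2)^2| < delta * 5.
We need delta * 5 <= 1/80, i.e. delta <= 1/80/5 = 1/400.
Since 1/400 < 1, this is tighter than 1; take delta = 1/400.
So delta = 1/400 works.

1/400


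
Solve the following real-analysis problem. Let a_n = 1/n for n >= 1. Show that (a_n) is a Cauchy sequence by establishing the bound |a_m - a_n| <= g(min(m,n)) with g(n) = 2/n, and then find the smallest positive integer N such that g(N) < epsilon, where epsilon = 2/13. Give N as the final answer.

For any m, n >= 1, by the triangle inequality:
|a_m - a_n| = |1/m - 1/n| <= 1/m + 1/n <= 2/min(m,n).
So g(n) = 2/n bounds the Cauchy difference. Since g(n) -> 0, (a_n) is Cauchy.
Now solve g(N) < 2/13: 2/N < 2/13 <=> N > 2 / (2/13) = 13.
The smallest integer strictly greater than 13 is N = 14.
Check: g(14) = 2/14 = 1/7 < 2/13; g(13) = 2/13 >= 2/13. So N = 14.

14


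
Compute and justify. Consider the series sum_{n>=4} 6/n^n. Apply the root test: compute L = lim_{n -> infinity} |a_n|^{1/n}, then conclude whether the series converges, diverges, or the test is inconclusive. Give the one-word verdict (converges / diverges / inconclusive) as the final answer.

Let a_n denote the general term. Form |a_n|^(1/n) and simplify:
|a_n|^(1/n) = 6^(1/n)/n
Take the limit as n -> infinity: L = 0.
Since L = 0 < 1, the root test implies convergence.

converges


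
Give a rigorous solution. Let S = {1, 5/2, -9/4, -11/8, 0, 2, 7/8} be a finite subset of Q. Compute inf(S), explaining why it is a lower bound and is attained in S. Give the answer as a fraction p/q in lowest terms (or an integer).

S is finite, so inf(S) = min(S).
Sorted increasing:
-9/4, -11/8, 0, 7/8, 1, 2, 5/2
The extremum is -9/4.
For every x in S, x >= -9/4. And -9/4 is in S, so it is attained.
Therefore inf(S) = -9/4.

-9/4


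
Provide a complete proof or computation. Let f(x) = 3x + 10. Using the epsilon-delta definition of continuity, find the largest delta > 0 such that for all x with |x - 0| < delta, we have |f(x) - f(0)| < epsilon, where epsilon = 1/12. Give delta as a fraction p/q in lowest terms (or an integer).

We compute f(0) = 3*(0) + 10 = 10.
|f(x) - f(0)| = |3x + 10 - (10)| = |3(x - 0)| = 3|x - 0|.
We need 3|x - 0| < 1/12, i.e. |x - 0| < 1/12 / 3 = 1/36.
So any delta <= 1/36 works. Conversely, if delta > 1/36, then x = 0 + 1/36 satisfies |x - 0| = 1/36 < delta but |f(x) - f(0)| = 3 * 1/36 = 1/12, which is not < 1/12; so no larger delta works.
Hence the largest such delta is 1/36.

1/36


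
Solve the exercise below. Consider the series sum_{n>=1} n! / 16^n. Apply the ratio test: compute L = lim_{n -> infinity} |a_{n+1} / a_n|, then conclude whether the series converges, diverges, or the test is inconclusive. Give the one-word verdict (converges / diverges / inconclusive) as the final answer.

Let a_n denote the general term. Form the ratio a_{n+1}/a_n and simplify:
a_{n+1}/a_n = n/16 + 1/16
Take the limit as n -> infinity: L = infinity.
Since L = infinity > 1 (or L = infinity), the ratio test implies the series diverges.

diverges


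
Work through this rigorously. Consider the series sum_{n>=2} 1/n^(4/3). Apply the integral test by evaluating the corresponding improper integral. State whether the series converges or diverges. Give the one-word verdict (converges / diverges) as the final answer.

Let f(x) = x^(-4/3). Then f is positive, continuous, and decreasing on [2, infinity), so the integral test applies.
Compute the improper integral int_{2}^infinity f(x) dx:
  antiderivative F(x) = -3/x^(1/3).
  As x -> infinity, F(x) -> 0 (since p = 4/3 > 1).
  So int = F(infinity) - F(2) = 0 - (-3*2^(2/3)/2) = 3*2^(2/3)/2.
  Finite, so by the integral test, the series converges.

converges


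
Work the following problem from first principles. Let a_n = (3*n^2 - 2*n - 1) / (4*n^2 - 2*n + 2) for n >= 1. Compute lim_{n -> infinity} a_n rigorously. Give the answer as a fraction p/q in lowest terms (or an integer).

Divide numerator and denominator by n^2, the highest power:
numerator / n^2 = 3 - 2/n - 1/n^2
denominator / n^2 = 4 - 2/n + 2/n^2
As n -> infinity, all terms of the form c/n^k (k >= 1) tend to 0.
So numerator / n^2 -> 3 and denominator / n^2 -> 4.
Therefore lim a_n = 3/4.

3/4


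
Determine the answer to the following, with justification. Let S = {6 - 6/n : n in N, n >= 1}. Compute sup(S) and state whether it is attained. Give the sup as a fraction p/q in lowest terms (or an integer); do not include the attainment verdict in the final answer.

Analysis:
- Values: 0, 3, 4, 9/2, ... strictly increasing.
- Minimum is 0 (n=1); inf = 0 (attained).
- 6 - 6/n -> 6 from below; sup = 6, not attained.
Conclusion: sup(S) = 6, not attained in S.

6


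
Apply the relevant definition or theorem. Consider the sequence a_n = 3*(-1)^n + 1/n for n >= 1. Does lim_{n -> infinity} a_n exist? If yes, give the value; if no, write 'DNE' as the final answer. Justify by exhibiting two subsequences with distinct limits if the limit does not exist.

Examine the behaviour of a_n along subsequences.
a_{2k} = 3 + 1/(2k) -> 3. a_{2k+1} = -3 + 1/(2k+1) -> -3.
Since these two subsequential limits are 3 and -3, distinct, the full sequence cannot converge (a convergent sequence has all subsequences tending to the same limit). So lim a_n does not exist.

DNE


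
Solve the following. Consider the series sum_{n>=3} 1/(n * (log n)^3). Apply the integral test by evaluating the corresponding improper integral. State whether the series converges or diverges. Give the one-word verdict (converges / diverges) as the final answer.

Let f(x) = 1/(x*log(x)^3). Then f is positive, continuous, and decreasing on [3, infinity), so the integral test applies.
Compute the improper integral int_{3}^infinity f(x) dx:
  antiderivative F(x) = -1/(2*log(x)^2).
  F(x) -> 0 as x -> infinity.  int = 0 - F(3) = 1/(2*log(3)^2) < infinity. By the integral test, the series converges.

converges


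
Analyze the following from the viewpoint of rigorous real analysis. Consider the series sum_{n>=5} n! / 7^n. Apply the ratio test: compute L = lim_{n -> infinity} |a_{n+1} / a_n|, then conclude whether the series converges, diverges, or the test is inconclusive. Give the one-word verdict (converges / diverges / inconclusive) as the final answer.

Let a_n denote the general term. Form the ratio a_{n+1}/a_n and simplify:
a_{n+1}/a_n = n/7 + 1/7
Take the limit as n -> infinity: L = infinity.
Since L = infinity > 1 (or L = infinity), the ratio test implies the series diverges.

diverges


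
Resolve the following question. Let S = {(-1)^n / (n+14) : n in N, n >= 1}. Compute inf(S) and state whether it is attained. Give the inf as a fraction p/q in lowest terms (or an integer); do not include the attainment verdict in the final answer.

Analysis:
- Values: -1/15, 1/16, -1/17, 1/18, -1/19, ...
- Positive terms (even n): 1/(2+14), 1/(4+14), ... decreasing -> max = 1/16 (n=2).
- Negative terms (odd n): -1/(1+14), -1/(3+14), ... increasing -> min = -1/15 (n=1).
- So sup = 1/16 (attained at n=2); inf = -1/15 (attained at n=1).
Conclusion: inf(S) = -1/15, attained in S.

-1/15


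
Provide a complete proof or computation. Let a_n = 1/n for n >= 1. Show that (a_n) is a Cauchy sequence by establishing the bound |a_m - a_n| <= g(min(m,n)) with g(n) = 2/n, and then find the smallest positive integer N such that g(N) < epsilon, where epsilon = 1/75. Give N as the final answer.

For any m, n >= 1, by the triangle inequality:
|a_m - a_n| = |1/m - 1/n| <= 1/m + 1/n <= 2/min(m,n).
So g(n) = 2/n bounds the Cauchy difference. Since g(n) -> 0, (a_n) is Cauchy.
Now solve g(N) < 1/75: 2/N < 1/75 <=> N > 2 / (1/75) = 150.
The smallest integer strictly greater than 150 is N = 151.
Check: g(151) = 2/151 = 2/151 < 1/75; g(150) = 1/75 >= 1/75. So N = 151.

151


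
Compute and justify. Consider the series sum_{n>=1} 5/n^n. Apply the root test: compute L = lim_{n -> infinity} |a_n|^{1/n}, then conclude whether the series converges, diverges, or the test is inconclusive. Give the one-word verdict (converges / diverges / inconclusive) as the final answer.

Let a_n denote the general term. Form |a_n|^(1/n) and simplify:
|a_n|^(1/n) = 5^(1/n)/n
Take the limit as n -> infinity: L = 0.
Since L = 0 < 1, the root test implies convergence.

converges


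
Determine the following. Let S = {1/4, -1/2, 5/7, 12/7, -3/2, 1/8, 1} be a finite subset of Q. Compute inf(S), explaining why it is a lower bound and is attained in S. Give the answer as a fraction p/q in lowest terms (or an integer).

S is finite, so inf(S) = min(S).
Sorted increasing:
-3/2, -1/2, 1/8, 1/4, 5/7, 1, 12/7
The extremum is -3/2.
For every x in S, x >= -3/2. And -3/2 is in S, so it is attained.
Therefore inf(S) = -3/2.

-3/2


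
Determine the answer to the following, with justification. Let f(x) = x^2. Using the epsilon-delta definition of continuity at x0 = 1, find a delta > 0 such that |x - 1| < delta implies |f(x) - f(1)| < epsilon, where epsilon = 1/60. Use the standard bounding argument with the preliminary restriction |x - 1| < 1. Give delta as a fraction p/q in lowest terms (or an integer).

Factor: |x^2 - (1)^2| = |x - 1| * |x + 1|.
Impose |x - 1| < 1 first. Then |x + 1| = |(x - 1) + 2*(1)| <= |x - 1| + 2*|1| < 1 + 2 = 3.
So |x^2 - (1)^2| < delta * 3.
We need delta * 3 <= 1/60, i.e. delta <= 1/60/3 = 1/180.
Since 1/180 < 1, this is tighter than 1; take delta = 1/180.
So delta = 1/180 works.

1/180


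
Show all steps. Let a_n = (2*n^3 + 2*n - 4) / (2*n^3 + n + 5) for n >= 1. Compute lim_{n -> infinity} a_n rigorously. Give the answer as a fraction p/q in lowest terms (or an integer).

Divide numerator and denominator by n^3, the highest power:
numerator / n^3 = 2 + 2/n^2 - 4/n^3
denominator / n^3 = 2 + n^(-2) + 5/n^3
As n -> infinity, all terms of the form c/n^k (k >= 1) tend to 0.
So numerator / n^3 -> 2 and denominator / n^3 -> 2.
Therefore lim a_n = 1.

1


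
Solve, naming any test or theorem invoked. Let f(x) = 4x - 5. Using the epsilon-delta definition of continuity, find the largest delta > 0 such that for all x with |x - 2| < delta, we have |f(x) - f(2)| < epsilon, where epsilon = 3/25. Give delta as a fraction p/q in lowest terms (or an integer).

We compute f(2) = 4*(2) - 5 = 3.
|f(x) - f(2)| = |4x - 5 - (3)| = |4(x - 2)| = 4|x - 2|.
We need 4|x - 2| < 3/25, i.e. |x - 2| < 3/25 / 4 = 3/100.
So any delta <= 3/100 works. Conversely, if delta > 3/100, then x = 2 + 3/100 satisfies |x - 2| = 3/100 < delta but |f(x) - f(2)| = 4 * 3/100 = 3/25, which is not < 3/25; so no larger delta works.
Hence the largest such delta is 3/100.

3/100


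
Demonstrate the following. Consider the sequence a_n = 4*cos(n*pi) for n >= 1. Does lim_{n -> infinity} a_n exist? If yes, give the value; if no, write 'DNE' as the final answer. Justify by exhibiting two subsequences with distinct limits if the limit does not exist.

Examine the behaviour of a_n along subsequences.
cos(n*pi) = (-1)^n, so a_n = 4*(-1)^n. a_{2k} = 4 -> 4. a_{2k+1} = -4 -> -4.
Since these two subsequential limits are 4 and -4, distinct, the full sequence cannot converge (a convergent sequence has all subsequences tending to the same limit). So lim a_n does not exist.

DNE


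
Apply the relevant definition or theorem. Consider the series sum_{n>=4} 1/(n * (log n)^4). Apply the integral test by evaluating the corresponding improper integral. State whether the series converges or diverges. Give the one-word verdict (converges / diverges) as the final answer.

Let f(x) = 1/(x*log(x)^4). Then f is positive, continuous, and decreasing on [4, infinity), so the integral test applies.
Compute the improper integral int_{4}^infinity f(x) dx:
  antiderivative F(x) = -1/(3*log(x)^3).
  F(x) -> 0 as x -> infinity.  int = 0 - F(4) = 1/(3*log(4)^3) < infinity. By the integral test, the series converges.

converges


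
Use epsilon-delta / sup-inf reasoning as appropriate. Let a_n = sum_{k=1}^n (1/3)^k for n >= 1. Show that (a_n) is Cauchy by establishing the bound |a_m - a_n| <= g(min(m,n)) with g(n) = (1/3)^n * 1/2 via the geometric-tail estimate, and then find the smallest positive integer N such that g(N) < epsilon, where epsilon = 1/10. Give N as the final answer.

For m > n >= 1: |a_m - a_n| = sum_{k=n+1}^m (1/3)^k < sum_{k=n+1}^infinity (1/3)^k = (1/3)^(n+1) / (1 - 1/3) = (1/3)^n * (1/3) * (3/2) = (1/3)^n * 1/2.
So g(n) = (1/3)^n / 2. Since g(n) -> 0, (a_n) is Cauchy.
Now solve g(N) < 1/10: (1/3)^N / 2 < 1/10 <=> 3^N > 1 / (2 * 1/10) = 5.
Check powers of 3: 3^1 = 3 <= 5, 3^2 = 9 > 5.
So the smallest such N is 2. Check: g(2) = 1/(2 * 9) = 1/18 < 1/10.

2


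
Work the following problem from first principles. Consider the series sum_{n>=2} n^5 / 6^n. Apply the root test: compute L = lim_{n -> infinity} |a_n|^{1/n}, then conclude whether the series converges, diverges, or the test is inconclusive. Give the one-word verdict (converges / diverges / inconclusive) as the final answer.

Let a_n denote the general term. Form |a_n|^(1/n) and simplify:
|a_n|^(1/n) = n^(5/n)/6
Take the limit as n -> infinity: L = 1/6.
Since L = 1/6 < 1, the root test implies convergence.

converges


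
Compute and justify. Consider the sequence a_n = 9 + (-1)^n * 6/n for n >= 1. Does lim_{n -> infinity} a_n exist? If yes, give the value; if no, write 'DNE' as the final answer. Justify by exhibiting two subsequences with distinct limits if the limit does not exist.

Examine the behaviour of a_n along subsequences.
Even-n subsequence a_{2k} = 9 + 6/(2k) -> 9. Odd-n subsequence a_{2k+1} = 9 - 6/(2k+1) -> 9. Both tend to 9, which suggests the limit is 9; verify directly.
|a_n - 9| = |(-1)^n * 6/n| = 6/n for every n >= 1.
Given epsilon > 0, choose a positive integer N > 6/epsilon. Then for all n >= N, |a_n - 9| = 6/n <= 6/N < epsilon.
So by the definition of the limit, lim a_n exists and equals 9.

9


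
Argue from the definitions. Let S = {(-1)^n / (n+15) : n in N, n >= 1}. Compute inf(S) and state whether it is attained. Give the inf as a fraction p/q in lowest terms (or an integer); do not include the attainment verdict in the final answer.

Analysis:
- Values: -1/16, 1/17, -1/18, 1/19, -1/20, ...
- Positive terms (even n): 1/(2+15), 1/(4+15), ... decreasing -> max = 1/17 (n=2).
- Negative terms (odd n): -1/(1+15), -1/(3+15), ... increasing -> min = -1/16 (n=1).
- So sup = 1/17 (attained at n=2); inf = -1/16 (attained at n=1).
Conclusion: inf(S) = -1/16, attained in S.

-1/16


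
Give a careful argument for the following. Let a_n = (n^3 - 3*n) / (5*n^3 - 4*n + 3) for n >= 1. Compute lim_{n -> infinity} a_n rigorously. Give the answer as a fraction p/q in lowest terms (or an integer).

Divide numerator and denominator by n^3, the highest power:
numerator / n^3 = 1 - 3/n^2
denominator / n^3 = 5 - 4/n^2 + 3/n^3
As n -> infinity, all terms of the form c/n^k (k >= 1) tend to 0.
So numerator / n^3 -> 1 and denominator / n^3 -> 5.
Therefore lim a_n = 1/5.

1/5


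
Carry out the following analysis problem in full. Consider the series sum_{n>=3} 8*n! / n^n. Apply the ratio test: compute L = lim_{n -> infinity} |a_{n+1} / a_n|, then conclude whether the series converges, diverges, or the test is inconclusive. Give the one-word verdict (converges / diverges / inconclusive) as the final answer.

Let a_n denote the general term. Form the ratio a_{n+1}/a_n and simplify:
a_{n+1}/a_n = (n/(n + 1))^n
Take the limit as n -> infinity: L = exp(-1).
Since L = exp(-1) < 1, the ratio test implies the series converges.

converges


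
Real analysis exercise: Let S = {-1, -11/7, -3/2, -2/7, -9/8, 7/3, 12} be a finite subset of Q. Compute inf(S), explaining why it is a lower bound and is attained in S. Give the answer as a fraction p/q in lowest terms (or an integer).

S is finite, so inf(S) = min(S).
Sorted increasing:
-11/7, -3/2, -9/8, -1, -2/7, 7/3, 12
The extremum is -11/7.
For every x in S, x >= -11/7. And -11/7 is in S, so it is attained.
Therefore inf(S) = -11/7.

-11/7


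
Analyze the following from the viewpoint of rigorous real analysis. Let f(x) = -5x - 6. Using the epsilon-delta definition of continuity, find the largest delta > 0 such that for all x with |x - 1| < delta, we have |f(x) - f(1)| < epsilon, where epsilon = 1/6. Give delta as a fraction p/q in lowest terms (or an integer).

We compute f(1) = -5*(1) - 6 = -11.
|f(x) - f(1)| = |-5x - 6 - (-11)| = |-5(x - 1)| = 5|x - 1|.
We need 5|x - 1| < 1/6, i.e. |x - 1| < 1/6 / 5 = 1/30.
So any delta <= 1/30 works. Conversely, if delta > 1/30, then x = 1 + 1/30 satisfies |x - 1| = 1/30 < delta but |f(x) - f(1)| = 5 * 1/30 = 1/6, which is not < 1/6; so no larger delta works.
Hence the largest such delta is 1/30.

1/30


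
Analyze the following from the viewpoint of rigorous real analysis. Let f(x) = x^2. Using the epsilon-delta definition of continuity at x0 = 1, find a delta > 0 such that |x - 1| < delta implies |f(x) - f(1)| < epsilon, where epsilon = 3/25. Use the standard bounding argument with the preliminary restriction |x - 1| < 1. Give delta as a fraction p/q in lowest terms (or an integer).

Factor: |x^2 - (1)^2| = |x - 1| * |x + 1|.
Impose |x - 1| < 1 first. Then |x + 1| = |(x - 1) + 2*(1)| <= |x - 1| + 2*|1| < 1 + 2 = 3.
So |x^2 - (1)^2| < delta * 3.
We need delta * 3 <= 3/25, i.e. delta <= 3/25/3 = 1/25.
Since 1/25 < 1, this is tighter than 1; take delta = 1/25.
So delta = 1/25 works.

1/25


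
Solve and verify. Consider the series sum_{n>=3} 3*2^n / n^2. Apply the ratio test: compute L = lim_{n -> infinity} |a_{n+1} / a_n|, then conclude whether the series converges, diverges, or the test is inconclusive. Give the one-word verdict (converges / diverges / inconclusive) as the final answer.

Let a_n denote the general term. Form the ratio a_{n+1}/a_n and simplify:
a_{n+1}/a_n = 2*n^2/(n + 1)^2
Take the limit as n -> infinity: L = 2.
Since L = 2 > 1 (or L = infinity), the ratio test implies the series diverges.

diverges


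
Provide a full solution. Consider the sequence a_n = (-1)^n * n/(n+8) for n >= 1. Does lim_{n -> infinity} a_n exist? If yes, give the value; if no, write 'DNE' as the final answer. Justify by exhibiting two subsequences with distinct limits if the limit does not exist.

Examine the behaviour of a_n along subsequences.
a_{2k} = 2k/(2k+8) -> 1. a_{2k+1} = -(2k+1)/(2k+9) -> -1.
Since these two subsequential limits are 1 and -1, distinct, the full sequence cannot converge (a convergent sequence has all subsequences tending to the same limit). So lim a_n does not exist.

DNE


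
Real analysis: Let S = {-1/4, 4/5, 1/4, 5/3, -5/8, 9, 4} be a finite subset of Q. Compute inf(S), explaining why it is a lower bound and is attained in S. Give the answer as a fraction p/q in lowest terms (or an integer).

S is finite, so inf(S) = min(S).
Sorted increasing:
-5/8, -1/4, 1/4, 4/5, 5/3, 4, 9
The extremum is -5/8.
For every x in S, x >= -5/8. And -5/8 is in S, so it is attained.
Therefore inf(S) = -5/8.

-5/8


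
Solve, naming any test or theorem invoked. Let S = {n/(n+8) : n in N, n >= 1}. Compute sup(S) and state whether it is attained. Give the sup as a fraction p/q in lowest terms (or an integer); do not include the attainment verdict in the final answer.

Analysis:
- Values: 1/9, 1/5, 3/11, 1/3, ... strictly increasing.
- Minimum is 1/9 (n=1); inf = 1/9 (attained).
- n/(n+8) = 1 - 8/(n+8) -> 1 from below as n -> infinity, and never equals 1.
- So sup = 1 (not attained).
Conclusion: sup(S) = 1, not attained in S.

1


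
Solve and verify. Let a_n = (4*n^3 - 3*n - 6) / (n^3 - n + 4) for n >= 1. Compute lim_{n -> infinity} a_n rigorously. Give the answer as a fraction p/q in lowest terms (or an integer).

Divide numerator and denominator by n^3, the highest power:
numerator / n^3 = 4 - 3/n^2 - 6/n^3
denominator / n^3 = 1 - 1/n^2 + 4/n^3
As n -> infinity, all terms of the form c/n^k (k >= 1) tend to 0.
So numerator / n^3 -> 4 and denominator / n^3 -> 1.
Therefore lim a_n = 4.

4


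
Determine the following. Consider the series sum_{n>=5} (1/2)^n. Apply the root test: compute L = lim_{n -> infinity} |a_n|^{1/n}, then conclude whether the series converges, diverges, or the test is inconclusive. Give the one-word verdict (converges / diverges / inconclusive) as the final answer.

Let a_n denote the general term. Form |a_n|^(1/n) and simplify:
|a_n|^(1/n) = 1/2
Take the limit as n -> infinity: L = 1/2.
Since L = 1/2 < 1, the root test implies convergence.

converges


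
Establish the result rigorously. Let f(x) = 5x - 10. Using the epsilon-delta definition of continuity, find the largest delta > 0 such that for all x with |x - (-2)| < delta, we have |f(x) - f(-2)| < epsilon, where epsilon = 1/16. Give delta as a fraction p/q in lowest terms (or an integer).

We compute f(-2) = 5*(-2) - 10 = -20.
|f(x) - f(-2)| = |5x - 10 - (-20)| = |5(x - (-2))| = 5|x - (-2)|.
We need 5|x - (-2)| < 1/16, i.e. |x - (-2)| < 1/16 / 5 = 1/80.
So any delta <= 1/80 works. Conversely, if delta > 1/80, then x = -2 + 1/80 satisfies |x - (-2)| = 1/80 < delta but |f(x) - f(-2)| = 5 * 1/80 = 1/16, which is not < 1/16; so no larger delta works.
Hence the largest such delta is 1/80.

1/80


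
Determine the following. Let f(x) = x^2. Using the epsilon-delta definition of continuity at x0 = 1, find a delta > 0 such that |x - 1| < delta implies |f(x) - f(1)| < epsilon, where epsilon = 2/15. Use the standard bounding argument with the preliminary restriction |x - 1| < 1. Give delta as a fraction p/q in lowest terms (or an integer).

Factor: |x^2 - (1)^2| = |x - 1| * |x + 1|.
Impose |x - 1| < 1 first. Then |x + 1| = |(x - 1) + 2*(1)| <= |x - 1| + 2*|1| < 1 + 2 = 3.
So |x^2 - (1)^2| < delta * 3.
We need delta * 3 <= 2/15, i.e. delta <= 2/15/3 = 2/45.
Since 2/45 < 1, this is tighter than 1; take delta = 2/45.
So delta = 2/45 works.

2/45


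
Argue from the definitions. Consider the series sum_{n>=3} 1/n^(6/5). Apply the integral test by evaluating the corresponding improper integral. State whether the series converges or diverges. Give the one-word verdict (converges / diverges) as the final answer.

Let f(x) = x^(-6/5). Then f is positive, continuous, and decreasing on [3, infinity), so the integral test applies.
Compute the improper integral int_{3}^infinity f(x) dx:
  antiderivative F(x) = -5/x^(1/5).
  As x -> infinity, F(x) -> 0 (since p = 6/5 > 1).
  So int = F(infinity) - F(3) = 0 - (-5*3^(4/5)/3) = 5*3^(4/5)/3.
  Finite, so by the integral test, the series converges.

converges


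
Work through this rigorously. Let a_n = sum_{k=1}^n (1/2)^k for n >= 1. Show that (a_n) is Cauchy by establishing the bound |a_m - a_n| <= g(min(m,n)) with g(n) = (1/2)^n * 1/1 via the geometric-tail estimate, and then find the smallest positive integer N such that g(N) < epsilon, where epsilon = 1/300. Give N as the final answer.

For m > n >= 1: |a_m - a_n| = sum_{k=n+1}^m (1/2)^k < sum_{k=n+1}^infinity (1/2)^k = (1/2)^(n+1) / (1 - 1/2) = (1/2)^n * (1/2) * (2/1) = (1/2)^n * 1/1.
So g(n) = (1/2)^n / 1. Since g(n) -> 0, (a_n) is Cauchy.
Now solve g(N) < 1/300: (1/2)^N / 1 < 1/300 <=> 2^N > 1 / (1 * 1/300) = 300.
Check powers of 2: 2^8 = 256 <= 300, 2^9 = 512 > 300.
So the smallest such N is 9. Check: g(9) = 1/(1 * 512) = 1/512 < 1/300.

9


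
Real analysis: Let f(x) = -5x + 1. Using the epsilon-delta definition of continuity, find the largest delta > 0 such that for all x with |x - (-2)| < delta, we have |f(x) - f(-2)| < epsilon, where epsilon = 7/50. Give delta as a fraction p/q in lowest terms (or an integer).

We compute f(-2) = -5*(-2) + 1 = 11.
|f(x) - f(-2)| = |-5x + 1 - (11)| = |-5(x - (-2))| = 5|x - (-2)|.
We need 5|x - (-2)| < 7/50, i.e. |x - (-2)| < 7/50 / 5 = 7/250.
So any delta <= 7/250 works. Conversely, if delta > 7/250, then x = -2 + 7/250 satisfies |x - (-2)| = 7/250 < delta but |f(x) - f(-2)| = 5 * 7/250 = 7/50, which is not < 7/50; so no larger delta works.
Hence the largest such delta is 7/250.

7/250


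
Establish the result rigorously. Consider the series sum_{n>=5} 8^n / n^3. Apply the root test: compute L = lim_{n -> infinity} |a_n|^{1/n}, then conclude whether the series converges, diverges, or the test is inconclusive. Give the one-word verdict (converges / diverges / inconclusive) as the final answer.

Let a_n denote the general term. Form |a_n|^(1/n) and simplify:
|a_n|^(1/n) = 8/n^(3/n)
Take the limit as n -> infinity: L = 8.
Since L = 8 > 1, the root test implies divergence.

diverges


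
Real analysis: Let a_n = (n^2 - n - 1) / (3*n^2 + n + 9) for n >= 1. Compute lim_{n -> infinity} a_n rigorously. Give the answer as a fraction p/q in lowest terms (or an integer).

Divide numerator and denominator by n^2, the highest power:
numerator / n^2 = 1 - 1/n - 1/n^2
denominator / n^2 = 3 + 1/n + 9/n^2
As n -> infinity, all terms of the form c/n^k (k >= 1) tend to 0.
So numerator / n^2 -> 1 and denominator / n^2 -> 3.
Therefore lim a_n = 1/3.

1/3


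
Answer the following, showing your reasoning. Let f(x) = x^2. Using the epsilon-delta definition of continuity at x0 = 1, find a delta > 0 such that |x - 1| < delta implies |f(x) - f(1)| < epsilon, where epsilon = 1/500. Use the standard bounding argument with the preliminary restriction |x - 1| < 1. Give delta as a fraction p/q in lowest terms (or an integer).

Factor: |x^2 - (1)^2| = |x - 1| * |x + 1|.
Impose |x - 1| < 1 first. Then |x + 1| = |(x - 1) + 2*(1)| <= |x - 1| + 2*|1| < 1 + 2 = 3.
So |x^2 - (1)^2| < delta * 3.
We need delta * 3 <= 1/500, i.e. delta <= 1/500/3 = 1/1500.
Since 1/1500 < 1, this is tighter than 1; take delta = 1/1500.
So delta = 1/1500 works.

1/1500


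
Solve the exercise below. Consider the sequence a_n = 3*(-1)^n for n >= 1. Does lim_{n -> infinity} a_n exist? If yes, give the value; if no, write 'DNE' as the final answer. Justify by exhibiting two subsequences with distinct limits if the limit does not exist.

Examine the behaviour of a_n along subsequences.
Even-n subsequence a_{2k} = 3 -> 3. Odd-n subsequence a_{2k+1} = -3 -> -3.
Since these two subsequential limits are 3 and -3, distinct, the full sequence cannot converge (a convergent sequence has all subsequences tending to the same limit). So lim a_n does not exist.

DNE


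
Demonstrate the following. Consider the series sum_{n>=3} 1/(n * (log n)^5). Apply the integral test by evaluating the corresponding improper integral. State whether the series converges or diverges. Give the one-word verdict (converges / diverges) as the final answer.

Let f(x) = 1/(x*log(x)^5). Then f is positive, continuous, and decreasing on [3, infinity), so the integral test applies.
Compute the improper integral int_{3}^infinity f(x) dx:
  antiderivative F(x) = -1/(4*log(x)^4).
  F(x) -> 0 as x -> infinity.  int = 0 - F(3) = 1/(4*log(3)^4) < infinity. By the integral test, the series converges.

converges


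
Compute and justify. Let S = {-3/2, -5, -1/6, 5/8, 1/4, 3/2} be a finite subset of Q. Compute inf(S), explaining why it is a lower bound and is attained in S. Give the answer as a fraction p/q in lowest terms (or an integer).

S is finite, so inf(S) = min(S).
Sorted increasing:
-5, -3/2, -1/6, 1/4, 5/8, 3/2
The extremum is -5.
For every x in S, x >= -5. And -5 is in S, so it is attained.
Therefore inf(S) = -5.

-5


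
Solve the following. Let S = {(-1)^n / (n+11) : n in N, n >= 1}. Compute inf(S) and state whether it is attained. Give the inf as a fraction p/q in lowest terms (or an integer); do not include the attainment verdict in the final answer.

Analysis:
- Values: -1/12, 1/13, -1/14, 1/15, -1/16, ...
- Positive terms (even n): 1/(2+11), 1/(4+11), ... decreasing -> max = 1/13 (n=2).
- Negative terms (odd n): -1/(1+11), -1/(3+11), ... increasing -> min = -1/12 (n=1).
- So sup = 1/13 (attained at n=2); inf = -1/12 (attained at n=1).
Conclusion: inf(S) = -1/12, attained in S.

-1/12


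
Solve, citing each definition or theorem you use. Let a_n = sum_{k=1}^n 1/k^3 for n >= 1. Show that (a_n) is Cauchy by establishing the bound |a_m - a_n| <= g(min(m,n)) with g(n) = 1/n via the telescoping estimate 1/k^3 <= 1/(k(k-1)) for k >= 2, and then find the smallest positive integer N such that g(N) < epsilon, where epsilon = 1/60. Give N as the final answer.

For m > n >= 1: |a_m - a_n| = sum_{k=n+1}^m 1/k^3.
Use 1/k^3 <= 1/(k(k-1)) = 1/(k-1) - 1/k for k >= 2 (which holds since k^3 >= k^2 >= k(k-1) for k >= 2):
sum_{k=n+1}^m 1/k^3 <= sum_{k=n+1}^m (1/(k-1) - 1/k) = 1/n - 1/m <= 1/n.
By symmetry the same bound holds with n,m swapped, so |a_m - a_n| <= 1/min(m,n) = g(min(m,n)). Since g(n) -> 0, (a_n) is Cauchy.
Now solve g(N) < 1/60: 1/N < 1/60 <=> N > 1/(1/60) = 60.
The smallest integer strictly greater than 60 is N = 61.
Check: g(61) = 1/61 < 1/60; g(60) = 1/60 >= 1/60. So N = 61.

61


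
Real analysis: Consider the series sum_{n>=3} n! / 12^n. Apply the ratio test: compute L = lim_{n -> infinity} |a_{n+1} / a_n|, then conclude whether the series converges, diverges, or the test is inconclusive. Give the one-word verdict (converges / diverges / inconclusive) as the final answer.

Let a_n denote the general term. Form the ratio a_{n+1}/a_n and simplify:
a_{n+1}/a_n = n/12 + 1/12
Take the limit as n -> infinity: L = infinity.
Since L = infinity > 1 (or L = infinity), the ratio test implies the series diverges.

diverges


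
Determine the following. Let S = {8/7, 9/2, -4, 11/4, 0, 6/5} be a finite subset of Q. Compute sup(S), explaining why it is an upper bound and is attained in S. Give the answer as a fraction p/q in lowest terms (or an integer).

S is finite, so sup(S) = max(S).
Sorted decreasing:
9/2, 11/4, 6/5, 8/7, 0, -4
The extremum is 9/2.
For every x in S, x <= 9/2. And 9/2 is in S, so it is attained.
Therefore sup(S) = 9/2.

9/2


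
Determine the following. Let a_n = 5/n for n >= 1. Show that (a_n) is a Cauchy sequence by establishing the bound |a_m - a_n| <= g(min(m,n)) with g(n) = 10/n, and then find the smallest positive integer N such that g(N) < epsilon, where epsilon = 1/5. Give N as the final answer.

For any m, n >= 1, by the triangle inequality:
|a_m - a_n| = |5/m - 5/n| <= 5*1/m + 5*1/n <= 10/min(m,n).
So g(n) = 10/n bounds the Cauchy difference. Since g(n) -> 0, (a_n) is Cauchy.
Now solve g(N) < 1/5: 10/N < 1/5 <=> N > 10 / (1/5) = 50.
The smallest integer strictly greater than 50 is N = 51.
Check: g(51) = 10/51 = 10/51 < 1/5; g(50) = 1/5 >= 1/5. So N = 51.

51


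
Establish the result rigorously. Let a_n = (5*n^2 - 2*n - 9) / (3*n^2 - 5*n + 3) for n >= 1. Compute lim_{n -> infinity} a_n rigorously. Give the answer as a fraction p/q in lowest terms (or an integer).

Divide numerator and denominator by n^2, the highest power:
numerator / n^2 = 5 - 2/n - 9/n^2
denominator / n^2 = 3 - 5/n + 3/n^2
As n -> infinity, all terms of the form c/n^k (k >= 1) tend to 0.
So numerator / n^2 -> 5 and denominator / n^2 -> 3.
Therefore lim a_n = 5/3.

5/3


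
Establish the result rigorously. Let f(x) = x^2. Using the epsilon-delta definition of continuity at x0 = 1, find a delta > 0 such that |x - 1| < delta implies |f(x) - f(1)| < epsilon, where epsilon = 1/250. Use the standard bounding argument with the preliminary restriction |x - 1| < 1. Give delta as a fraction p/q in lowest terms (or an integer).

Factor: |x^2 - (1)^2| = |x - 1| * |x + 1|.
Impose |x - 1| < 1 first. Then |x + 1| = |(x - 1) + 2*(1)| <= |x - 1| + 2*|1| < 1 + 2 = 3.
So |x^2 - (1)^2| < delta * 3.
We need delta * 3 <= 1/250, i.e. delta <= 1/250/3 = 1/750.
Since 1/750 < 1, this is tighter than 1; take delta = 1/750.
So delta = 1/750 works.

1/750


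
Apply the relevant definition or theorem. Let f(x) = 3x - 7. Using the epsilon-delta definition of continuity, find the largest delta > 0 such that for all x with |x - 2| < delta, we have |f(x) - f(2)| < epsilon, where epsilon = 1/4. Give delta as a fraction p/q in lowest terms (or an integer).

We compute f(2) = 3*(2) - 7 = -1.
|f(x) - f(2)| = |3x - 7 - (-1)| = |3(x - 2)| = 3|x - 2|.
We need 3|x - 2| < 1/4, i.e. |x - 2| < 1/4 / 3 = 1/12.
So any delta <= 1/12 works. Conversely, if delta > 1/12, then x = 2 + 1/12 satisfies |x - 2| = 1/12 < delta but |f(x) - f(2)| = 3 * 1/12 = 1/4, which is not < 1/4; so no larger delta works.
Hence the largest such delta is 1/12.

1/12
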